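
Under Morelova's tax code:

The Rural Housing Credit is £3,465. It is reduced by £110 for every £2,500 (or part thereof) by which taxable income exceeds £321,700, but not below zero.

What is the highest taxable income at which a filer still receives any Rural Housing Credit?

£399,200

After 31 increments the reduction is 31 × £110 = £3,410, leaving £55; one more increment wipes it out. Increment 31 ends at excess 31 × £2,500 = £77,500, so the highest qualifying income is £321,700 + £77,500 = £399,200.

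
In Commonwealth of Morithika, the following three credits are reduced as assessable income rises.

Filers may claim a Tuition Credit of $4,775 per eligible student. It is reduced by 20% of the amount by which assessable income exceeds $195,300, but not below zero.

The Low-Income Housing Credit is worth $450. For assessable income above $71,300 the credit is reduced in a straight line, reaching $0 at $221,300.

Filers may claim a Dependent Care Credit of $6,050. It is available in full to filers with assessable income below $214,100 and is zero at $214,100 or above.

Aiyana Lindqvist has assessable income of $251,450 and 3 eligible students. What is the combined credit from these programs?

$3,095

Tuition Credit: base = 3 × $4,775 = $14,325. 20% of the $56,150 excess over $195,300 is $11,230; credit = $14,325 − $11,230 = $3,095.
Low-Income Housing Credit: $251,450 is at or above $221,300, so the credit is $0.
Dependent Care Credit: $251,450 meets or exceeds the $214,100 cutoff, so the credit is $0.
Total: $3,095 + $0 + $0 = $3,095.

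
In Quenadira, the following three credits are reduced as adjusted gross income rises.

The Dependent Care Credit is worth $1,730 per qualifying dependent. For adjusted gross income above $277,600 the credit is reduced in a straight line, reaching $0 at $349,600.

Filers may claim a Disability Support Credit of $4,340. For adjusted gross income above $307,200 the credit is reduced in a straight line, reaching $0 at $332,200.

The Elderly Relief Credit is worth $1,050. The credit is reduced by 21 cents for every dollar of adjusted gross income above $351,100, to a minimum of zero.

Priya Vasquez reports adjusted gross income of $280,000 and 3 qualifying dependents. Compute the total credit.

Dependent Care Credit: base = 3 × $1,730 = $5,190. $280,000 is $2,400 into a $72,000 phase-out range, leaving 69,600/72,000 of the credit: $5,190 × 69,600/72,000 = $5,017.
Disability Support Credit: $280,000 is at or below the $307,200 threshold, so the full $4,340 applies.
Elderly Relief Credit: $280,000 is at or below the $351,100 threshold, so the full $1,050 applies.
Total: $5,017 + $4,340 + $1,050 = $10,407.

$10,407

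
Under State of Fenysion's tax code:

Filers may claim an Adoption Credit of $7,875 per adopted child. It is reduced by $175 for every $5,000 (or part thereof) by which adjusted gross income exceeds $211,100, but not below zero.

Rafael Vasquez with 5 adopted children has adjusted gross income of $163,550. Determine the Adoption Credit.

$39,375

Adoption Credit: base = 5 × $7,875 = $39,375. $163,550 is at or below the $211,100 threshold, so the full $39,375 applies.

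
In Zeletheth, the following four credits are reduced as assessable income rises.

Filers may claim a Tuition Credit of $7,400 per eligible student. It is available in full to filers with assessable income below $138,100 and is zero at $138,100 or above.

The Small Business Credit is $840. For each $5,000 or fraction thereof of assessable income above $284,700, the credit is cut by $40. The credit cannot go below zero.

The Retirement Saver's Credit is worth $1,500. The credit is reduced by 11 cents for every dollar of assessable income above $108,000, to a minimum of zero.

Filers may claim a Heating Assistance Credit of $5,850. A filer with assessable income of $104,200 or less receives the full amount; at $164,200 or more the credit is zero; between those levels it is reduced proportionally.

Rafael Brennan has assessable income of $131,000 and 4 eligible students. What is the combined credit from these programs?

Tuition Credit: base = 4 × $7,400 = $29,600. $131,000 is below the $138,100 cutoff, so the full $29,600 applies.
Small Business Credit: $131,000 is at or below the $284,700 threshold, so the full $840 applies.
Retirement Saver's Credit: 11% of the $23,000 excess over $108,000 is $2,530 ≥ base, so the credit is $0.
Heating Assistance Credit: $131,000 is $26,800 into a $60,000 phase-out range, leaving 33,200/60,000 of the credit: $5,850 × 33,200/60,000 = $3,237.
Total: $29,600 + $840 + $0 + $3,237 = $33,677.

$33,677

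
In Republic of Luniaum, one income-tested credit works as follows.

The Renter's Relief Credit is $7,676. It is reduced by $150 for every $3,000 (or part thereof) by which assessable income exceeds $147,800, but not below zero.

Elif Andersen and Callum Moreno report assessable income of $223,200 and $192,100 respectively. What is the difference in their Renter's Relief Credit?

$1,650

Elif ($223,200): Renter's Relief Credit: income exceeds $147,800 by $75,400, which is 26 full-or-partial $3,000 increments; reduction = 26 × $150 = $3,900, leaving $3,776.
Callum ($192,100): Renter's Relief Credit: income exceeds $147,800 by $44,300, which is 15 full-or-partial $3,000 increments; reduction = 15 × $150 = $2,250, leaving $5,426.
Difference: |$3,776 − $5,426| = $1,650.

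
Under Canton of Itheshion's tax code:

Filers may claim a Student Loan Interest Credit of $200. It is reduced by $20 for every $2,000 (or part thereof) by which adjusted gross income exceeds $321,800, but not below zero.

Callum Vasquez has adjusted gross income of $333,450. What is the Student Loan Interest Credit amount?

$80

Student Loan Interest Credit: income exceeds $321,800 by $11,650, which is 6 full-or-partial $2,000 increments; reduction = 6 × $20 = $120, leaving $80.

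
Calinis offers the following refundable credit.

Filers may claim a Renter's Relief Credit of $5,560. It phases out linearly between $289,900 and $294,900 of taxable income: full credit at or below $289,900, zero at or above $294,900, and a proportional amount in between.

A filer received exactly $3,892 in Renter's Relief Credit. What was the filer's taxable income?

$3,892 is 3,892/5,560 of the full $5,560, so 1,668/5,560 of the $5,000 range has been used: income = $289,900 + $5,000 × 1,668/5,560 = $291,400.

$291,400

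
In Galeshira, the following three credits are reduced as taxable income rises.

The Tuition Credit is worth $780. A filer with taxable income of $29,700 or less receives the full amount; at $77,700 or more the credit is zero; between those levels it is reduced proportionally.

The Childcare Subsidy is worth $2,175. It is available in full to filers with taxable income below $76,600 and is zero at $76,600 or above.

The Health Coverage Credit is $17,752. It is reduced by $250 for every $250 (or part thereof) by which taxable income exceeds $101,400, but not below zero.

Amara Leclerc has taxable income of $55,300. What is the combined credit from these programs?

Tuition Credit: $55,300 is $25,600 into a $48,000 phase-out range, leaving 22,400/48,000 of the credit: $780 × 22,400/48,000 = $364.
Childcare Subsidy: $55,300 is below the $76,600 cutoff, so the full $2,175 applies.
Health Coverage Credit: $55,300 is at or below the $101,400 threshold, so the full $17,752 applies.
Total: $364 + $2,175 + $17,752 = $20,291.

$20,291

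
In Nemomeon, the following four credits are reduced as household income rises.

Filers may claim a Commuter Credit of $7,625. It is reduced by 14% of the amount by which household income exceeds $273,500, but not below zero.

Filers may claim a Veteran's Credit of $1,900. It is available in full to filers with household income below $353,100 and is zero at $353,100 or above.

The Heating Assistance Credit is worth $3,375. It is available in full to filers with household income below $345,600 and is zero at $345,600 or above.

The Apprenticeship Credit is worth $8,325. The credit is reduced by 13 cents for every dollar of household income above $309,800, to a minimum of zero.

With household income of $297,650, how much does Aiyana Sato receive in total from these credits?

Commuter Credit: 14% of the $24,150 excess over $273,500 is $3,381; credit = $7,625 − $3,381 = $4,244.
Veteran's Credit: $297,650 is below the $353,100 cutoff, so the full $1,900 applies.
Heating Assistance Credit: $297,650 is below the $345,600 cutoff, so the full $3,375 applies.
Apprenticeship Credit: $297,650 is at or below the $309,800 threshold, so the full $8,325 applies.
Total: $4,244 + $1,900 + $3,375 + $8,325 = $17,844.

$17,844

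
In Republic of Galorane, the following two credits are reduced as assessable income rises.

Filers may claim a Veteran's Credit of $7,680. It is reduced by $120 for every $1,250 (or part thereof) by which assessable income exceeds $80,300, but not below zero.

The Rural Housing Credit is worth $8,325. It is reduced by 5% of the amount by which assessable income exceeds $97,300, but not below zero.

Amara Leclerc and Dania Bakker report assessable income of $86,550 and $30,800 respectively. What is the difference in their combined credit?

Amara ($86,550): Veteran's Credit: income exceeds $80,300 by $6,250, which is 5 full-or-partial $1,250 increments; reduction = 5 × $120 = $600, leaving $7,080. Rural Housing Credit: $86,550 is at or below the $97,300 threshold, so the full $8,325 applies. total $7,080 + $8,325 = $15,405
Dania ($30,800): Veteran's Credit: $30,800 is at or below the $80,300 threshold, so the full $7,680 applies. Rural Housing Credit: $30,800 is at or below the $97,300 threshold, so the full $8,325 applies. total $7,680 + $8,325 = $16,005
Difference: |$15,405 − $16,005| = $600.

$600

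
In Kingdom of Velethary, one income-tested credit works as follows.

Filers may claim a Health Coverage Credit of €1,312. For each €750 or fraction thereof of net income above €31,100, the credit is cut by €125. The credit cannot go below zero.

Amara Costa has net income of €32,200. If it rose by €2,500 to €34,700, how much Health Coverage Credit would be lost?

At €32,200 — income exceeds €31,100 by €1,100, which is 2 full-or-partial €750 increments; reduction = 2 × €125 = €250, leaving €1,062.
At €34,700 — income exceeds €31,100 by €3,600, which is 5 full-or-partial €750 increments; reduction = 5 × €125 = €625, leaving €687.
Lost: €1,062 − €687 = €375.

€375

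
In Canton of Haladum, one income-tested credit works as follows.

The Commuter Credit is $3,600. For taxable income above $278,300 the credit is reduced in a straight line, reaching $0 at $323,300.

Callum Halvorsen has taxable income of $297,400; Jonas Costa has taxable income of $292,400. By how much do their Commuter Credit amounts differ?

Callum ($297,400): Commuter Credit: $297,400 is $19,100 into a $45,000 phase-out range, leaving 25,900/45,000 of the credit: $3,600 × 25,900/45,000 = $2,072.
Jonas ($292,400): Commuter Credit: $292,400 is $14,100 into a $45,000 phase-out range, leaving 30,900/45,000 of the credit: $3,600 × 30,900/45,000 = $2,472.
Difference: |$2,072 − $2,472| = $400.

$400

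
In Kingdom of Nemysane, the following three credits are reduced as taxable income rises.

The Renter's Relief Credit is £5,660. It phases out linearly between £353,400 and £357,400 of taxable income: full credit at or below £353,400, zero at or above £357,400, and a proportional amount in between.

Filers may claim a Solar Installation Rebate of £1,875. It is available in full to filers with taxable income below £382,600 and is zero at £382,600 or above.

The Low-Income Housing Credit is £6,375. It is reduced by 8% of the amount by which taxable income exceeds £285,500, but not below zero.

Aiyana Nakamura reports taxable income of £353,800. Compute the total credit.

Renter's Relief Credit: £353,800 is £400 into a £4,000 phase-out range, leaving 3,600/4,000 of the credit: £5,660 × 3,600/4,000 = £5,094.
Solar Installation Rebate: £353,800 is below the £382,600 cutoff, so the full £1,875 applies.
Low-Income Housing Credit: 8% of the £68,300 excess over £285,500 is £5,464; credit = £6,375 − £5,464 = £911.
Total: £5,094 + £1,875 + £911 = £7,880.

£7,880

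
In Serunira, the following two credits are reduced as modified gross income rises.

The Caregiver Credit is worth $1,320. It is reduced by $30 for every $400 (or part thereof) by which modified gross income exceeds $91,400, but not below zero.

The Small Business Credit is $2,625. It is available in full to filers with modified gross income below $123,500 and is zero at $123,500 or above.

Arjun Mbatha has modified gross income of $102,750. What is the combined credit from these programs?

$3,075

Caregiver Credit: income exceeds $91,400 by $11,350, which is 29 full-or-partial $400 increments; reduction = 29 × $30 = $870, leaving $450.
Small Business Credit: $102,750 is below the $123,500 cutoff, so the full $2,625 applies.
Total: $450 + $2,625 = $3,075.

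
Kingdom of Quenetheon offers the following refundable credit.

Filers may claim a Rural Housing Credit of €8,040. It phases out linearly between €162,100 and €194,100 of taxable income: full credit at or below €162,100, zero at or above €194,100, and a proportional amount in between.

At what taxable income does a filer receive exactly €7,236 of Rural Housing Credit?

€165,300

€7,236 is 7,236/8,040 of the full €8,040, so 804/8,040 of the €32,000 range has been used: income = €162,100 + €32,000 × 804/8,040 = €165,300.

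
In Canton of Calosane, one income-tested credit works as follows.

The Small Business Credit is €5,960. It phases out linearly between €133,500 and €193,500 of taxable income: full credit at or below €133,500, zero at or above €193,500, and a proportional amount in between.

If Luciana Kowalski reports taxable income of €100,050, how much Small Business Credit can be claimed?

€5,960

Small Business Credit: €100,050 is at or below the €133,500 threshold, so the full €5,960 applies.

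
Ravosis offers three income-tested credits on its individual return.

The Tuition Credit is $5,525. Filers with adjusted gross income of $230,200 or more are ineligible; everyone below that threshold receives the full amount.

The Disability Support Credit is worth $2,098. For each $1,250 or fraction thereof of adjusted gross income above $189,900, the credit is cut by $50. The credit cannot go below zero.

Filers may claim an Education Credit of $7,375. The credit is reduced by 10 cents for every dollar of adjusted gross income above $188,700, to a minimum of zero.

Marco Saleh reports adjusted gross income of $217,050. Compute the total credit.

$11,063

Tuition Credit: $217,050 is below the $230,200 cutoff, so the full $5,525 applies.
Disability Support Credit: income exceeds $189,900 by $27,150, which is 22 full-or-partial $1,250 increments; reduction = 22 × $50 = $1,100, leaving $998.
Education Credit: 10% of the $28,350 excess over $188,700 is $2,835; credit = $7,375 − $2,835 = $4,540.
Total: $5,525 + $998 + $4,540 = $11,063.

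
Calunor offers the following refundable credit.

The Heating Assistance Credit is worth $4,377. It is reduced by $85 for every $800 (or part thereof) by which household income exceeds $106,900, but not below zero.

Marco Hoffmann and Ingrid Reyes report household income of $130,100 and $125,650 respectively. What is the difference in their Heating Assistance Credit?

$425

Marco ($130,100): Heating Assistance Credit: income exceeds $106,900 by $23,200, which is 29 full-or-partial $800 increments; reduction = 29 × $85 = $2,465, leaving $1,912.
Ingrid ($125,650): Heating Assistance Credit: income exceeds $106,900 by $18,750, which is 24 full-or-partial $800 increments; reduction = 24 × $85 = $2,040, leaving $2,337.
Difference: |$1,912 − $2,337| = $425.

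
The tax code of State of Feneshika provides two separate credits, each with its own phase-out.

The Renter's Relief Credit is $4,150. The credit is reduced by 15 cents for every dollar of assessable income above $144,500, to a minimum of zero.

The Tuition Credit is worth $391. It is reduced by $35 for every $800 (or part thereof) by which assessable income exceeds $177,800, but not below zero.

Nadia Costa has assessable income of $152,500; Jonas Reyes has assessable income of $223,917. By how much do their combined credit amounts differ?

$3,341

Nadia ($152,500): Renter's Relief Credit: 15% of the $8,000 excess over $144,500 is $1,200; credit = $4,150 − $1,200 = $2,950. Tuition Credit: $152,500 is at or below the $177,800 threshold, so the full $391 applies. total $2,950 + $391 = $3,341
Jonas ($223,917): Renter's Relief Credit: 15% of the $79,417 excess over $144,500 is $11,912.55 ≥ base, so the credit is $0. Tuition Credit: income exceeds $177,800 by $46,117 → 58 increments × $35 = $2,030 ≥ base, so the credit is $0. total $0 + $0 = $0
Difference: |$3,341 − $0| = $3,341.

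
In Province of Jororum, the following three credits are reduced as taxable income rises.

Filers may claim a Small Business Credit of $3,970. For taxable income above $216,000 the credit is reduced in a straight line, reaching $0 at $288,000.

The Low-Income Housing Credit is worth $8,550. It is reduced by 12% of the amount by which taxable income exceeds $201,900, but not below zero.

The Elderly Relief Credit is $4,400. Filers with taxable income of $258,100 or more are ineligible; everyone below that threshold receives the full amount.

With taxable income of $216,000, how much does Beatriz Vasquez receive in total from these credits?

$15,228

Small Business Credit: $216,000 is at or below the $216,000 threshold, so the full $3,970 applies.
Low-Income Housing Credit: 12% of the $14,100 excess over $201,900 is $1,692; credit = $8,550 − $1,692 = $6,858.
Elderly Relief Credit: $216,000 is below the $258,100 cutoff, so the full $4,400 applies.
Total: $3,970 + $6,858 + $4,400 = $15,228.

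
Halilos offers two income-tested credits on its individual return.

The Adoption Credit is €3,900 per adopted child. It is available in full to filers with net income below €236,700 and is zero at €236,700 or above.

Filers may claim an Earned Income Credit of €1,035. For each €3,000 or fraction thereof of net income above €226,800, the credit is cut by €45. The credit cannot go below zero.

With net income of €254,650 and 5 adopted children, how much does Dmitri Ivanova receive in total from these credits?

€585

Adoption Credit: base = 5 × €3,900 = €19,500. €254,650 meets or exceeds the €236,700 cutoff, so the credit is €0.
Earned Income Credit: income exceeds €226,800 by €27,850, which is 10 full-or-partial €3,000 increments; reduction = 10 × €45 = €450, leaving €585.
Total: €0 + €585 = €585.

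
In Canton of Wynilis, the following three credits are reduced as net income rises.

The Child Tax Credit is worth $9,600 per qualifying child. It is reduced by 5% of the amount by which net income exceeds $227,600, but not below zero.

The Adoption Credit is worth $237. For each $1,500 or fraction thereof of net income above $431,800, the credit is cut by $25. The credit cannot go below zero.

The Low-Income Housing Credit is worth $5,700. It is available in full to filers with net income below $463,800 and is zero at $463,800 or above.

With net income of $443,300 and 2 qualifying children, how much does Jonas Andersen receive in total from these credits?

Child Tax Credit: base = 2 × $9,600 = $19,200. 5% of the $215,700 excess over $227,600 is $10,785; credit = $19,200 − $10,785 = $8,415.
Adoption Credit: income exceeds $431,800 by $11,500, which is 8 full-or-partial $1,500 increments; reduction = 8 × $25 = $200, leaving $37.
Low-Income Housing Credit: $443,300 is below the $463,800 cutoff, so the full $5,700 applies.
Total: $8,415 + $37 + $5,700 = $14,152.

$14,152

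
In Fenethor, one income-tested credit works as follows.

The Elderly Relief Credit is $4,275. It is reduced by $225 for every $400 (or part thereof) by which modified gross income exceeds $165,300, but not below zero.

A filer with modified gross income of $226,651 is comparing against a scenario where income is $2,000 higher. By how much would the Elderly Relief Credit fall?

At $226,651 — income exceeds $165,300 by $61,351 → 154 increments × $225 = $34,650 ≥ base, so the credit is $0.
At $228,651 — income exceeds $165,300 by $63,351 → 159 increments × $225 = $35,775 ≥ base, so the credit is $0.
Lost: $0 − $0 = $0.

$0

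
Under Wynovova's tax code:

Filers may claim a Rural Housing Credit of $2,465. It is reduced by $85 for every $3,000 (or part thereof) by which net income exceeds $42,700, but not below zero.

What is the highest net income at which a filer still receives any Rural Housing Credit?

After 28 increments the reduction is 28 × $85 = $2,380, leaving $85; one more increment wipes it out. Increment 28 ends at excess 28 × $3,000 = $84,000, so the highest qualifying income is $42,700 + $84,000 = $126,700.

$126,700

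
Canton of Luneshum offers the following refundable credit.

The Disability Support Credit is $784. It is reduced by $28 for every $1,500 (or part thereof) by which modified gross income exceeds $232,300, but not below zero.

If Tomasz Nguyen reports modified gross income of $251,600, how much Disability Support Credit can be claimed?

$420

Disability Support Credit: income exceeds $232,300 by $19,300, which is 13 full-or-partial $1,500 increments; reduction = 13 × $28 = $364, leaving $420.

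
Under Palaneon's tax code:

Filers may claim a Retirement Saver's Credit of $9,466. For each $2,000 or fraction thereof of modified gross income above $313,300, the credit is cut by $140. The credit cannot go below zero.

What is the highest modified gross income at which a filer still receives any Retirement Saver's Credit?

$447,300

After 67 increments the reduction is 67 × $140 = $9,380, leaving $86; one more increment wipes it out. Increment 67 ends at excess 67 × $2,000 = $134,000, so the highest qualifying income is $313,300 + $134,000 = $447,300.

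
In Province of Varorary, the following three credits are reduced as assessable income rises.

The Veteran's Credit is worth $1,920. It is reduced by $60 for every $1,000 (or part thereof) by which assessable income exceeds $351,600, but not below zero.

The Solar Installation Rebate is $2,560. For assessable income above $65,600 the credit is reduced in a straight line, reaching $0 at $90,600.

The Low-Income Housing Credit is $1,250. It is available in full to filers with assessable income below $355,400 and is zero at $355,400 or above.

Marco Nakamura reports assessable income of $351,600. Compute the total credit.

$3,170

Veteran's Credit: $351,600 is at or below the $351,600 threshold, so the full $1,920 applies.
Solar Installation Rebate: $351,600 is at or above $90,600, so the credit is $0.
Low-Income Housing Credit: $351,600 is below the $355,400 cutoff, so the full $1,250 applies.
Total: $1,920 + $0 + $1,250 = $3,170.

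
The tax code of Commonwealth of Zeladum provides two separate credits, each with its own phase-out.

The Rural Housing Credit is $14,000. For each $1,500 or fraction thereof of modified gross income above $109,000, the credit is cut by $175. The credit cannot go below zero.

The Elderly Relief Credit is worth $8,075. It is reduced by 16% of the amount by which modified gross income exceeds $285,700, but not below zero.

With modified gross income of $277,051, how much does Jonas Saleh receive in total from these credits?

Rural Housing Credit: income exceeds $109,000 by $168,051 → 113 increments × $175 = $19,775 ≥ base, so the credit is $0.
Elderly Relief Credit: $277,051 is at or below the $285,700 threshold, so the full $8,075 applies.
Total: $0 + $8,075 = $8,075.

$8,075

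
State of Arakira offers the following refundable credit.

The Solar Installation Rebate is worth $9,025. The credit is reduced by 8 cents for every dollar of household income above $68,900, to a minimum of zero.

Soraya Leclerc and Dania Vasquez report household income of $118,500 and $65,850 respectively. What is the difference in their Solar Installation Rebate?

$3,968

Soraya ($118,500): Solar Installation Rebate: 8% of the $49,600 excess over $68,900 is $3,968; credit = $9,025 − $3,968 = $5,057.
Dania ($65,850): Solar Installation Rebate: $65,850 is at or below the $68,900 threshold, so the full $9,025 applies.
Difference: |$5,057 − $9,025| = $3,968.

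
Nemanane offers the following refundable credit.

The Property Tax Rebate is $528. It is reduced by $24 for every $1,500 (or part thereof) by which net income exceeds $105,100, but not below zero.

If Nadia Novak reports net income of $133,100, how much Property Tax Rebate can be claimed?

Property Tax Rebate: income exceeds $105,100 by $28,000, which is 19 full-or-partial $1,500 increments; reduction = 19 × $24 = $456, leaving $72.

$72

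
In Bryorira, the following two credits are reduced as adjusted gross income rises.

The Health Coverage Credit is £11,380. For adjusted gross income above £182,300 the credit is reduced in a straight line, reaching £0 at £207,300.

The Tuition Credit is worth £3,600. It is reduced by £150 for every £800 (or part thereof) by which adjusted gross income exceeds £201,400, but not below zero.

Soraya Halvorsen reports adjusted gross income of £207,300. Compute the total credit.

Health Coverage Credit: £207,300 is at or above £207,300, so the credit is £0.
Tuition Credit: income exceeds £201,400 by £5,900, which is 8 full-or-partial £800 increments; reduction = 8 × £150 = £1,200, leaving £2,400.
Total: £0 + £2,400 = £2,400.

£2,400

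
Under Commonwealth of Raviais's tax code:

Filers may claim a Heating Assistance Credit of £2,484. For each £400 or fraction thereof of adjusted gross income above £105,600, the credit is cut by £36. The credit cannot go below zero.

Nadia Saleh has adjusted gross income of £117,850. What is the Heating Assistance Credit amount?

Heating Assistance Credit: income exceeds £105,600 by £12,250, which is 31 full-or-partial £400 increments; reduction = 31 × £36 = £1,116, leaving £1,368.

£1,368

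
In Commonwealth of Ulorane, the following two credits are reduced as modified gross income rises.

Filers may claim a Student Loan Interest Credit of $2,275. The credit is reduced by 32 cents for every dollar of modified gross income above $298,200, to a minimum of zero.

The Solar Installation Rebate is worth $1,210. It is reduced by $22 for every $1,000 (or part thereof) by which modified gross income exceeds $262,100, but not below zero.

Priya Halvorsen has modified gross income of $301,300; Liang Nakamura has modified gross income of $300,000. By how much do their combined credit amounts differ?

$460

Priya ($301,300): Student Loan Interest Credit: 32% of the $3,100 excess over $298,200 is $992; credit = $2,275 − $992 = $1,283. Solar Installation Rebate: income exceeds $262,100 by $39,200, which is 40 full-or-partial $1,000 increments; reduction = 40 × $22 = $880, leaving $330. total $1,283 + $330 = $1,613
Liang ($300,000): Student Loan Interest Credit: 32% of the $1,800 excess over $298,200 is $576; credit = $2,275 − $576 = $1,699. Solar Installation Rebate: income exceeds $262,100 by $37,900, which is 38 full-or-partial $1,000 increments; reduction = 38 × $22 = $836, leaving $374. total $1,699 + $374 = $2,073
Difference: |$1,613 − $2,073| = $460.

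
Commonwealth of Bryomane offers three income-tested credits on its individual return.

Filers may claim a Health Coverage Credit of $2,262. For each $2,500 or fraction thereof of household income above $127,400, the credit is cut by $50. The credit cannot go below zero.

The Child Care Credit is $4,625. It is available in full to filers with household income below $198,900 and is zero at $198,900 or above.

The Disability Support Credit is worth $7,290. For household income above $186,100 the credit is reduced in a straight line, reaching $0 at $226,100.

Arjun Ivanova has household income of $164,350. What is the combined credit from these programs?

Health Coverage Credit: income exceeds $127,400 by $36,950, which is 15 full-or-partial $2,500 increments; reduction = 15 × $50 = $750, leaving $1,512.
Child Care Credit: $164,350 is below the $198,900 cutoff, so the full $4,625 applies.
Disability Support Credit: $164,350 is at or below the $186,100 threshold, so the full $7,290 applies.
Total: $1,512 + $4,625 + $7,290 = $13,427.

$13,427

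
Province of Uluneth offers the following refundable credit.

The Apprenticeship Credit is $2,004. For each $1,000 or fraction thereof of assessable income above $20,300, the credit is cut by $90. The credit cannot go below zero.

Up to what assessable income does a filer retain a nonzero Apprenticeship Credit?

After 22 increments the reduction is 22 × $90 = $1,980, leaving $24; one more increment wipes it out. Increment 22 ends at excess 22 × $1,000 = $22,000, so the highest qualifying income is $20,300 + $22,000 = $42,300.

$42,300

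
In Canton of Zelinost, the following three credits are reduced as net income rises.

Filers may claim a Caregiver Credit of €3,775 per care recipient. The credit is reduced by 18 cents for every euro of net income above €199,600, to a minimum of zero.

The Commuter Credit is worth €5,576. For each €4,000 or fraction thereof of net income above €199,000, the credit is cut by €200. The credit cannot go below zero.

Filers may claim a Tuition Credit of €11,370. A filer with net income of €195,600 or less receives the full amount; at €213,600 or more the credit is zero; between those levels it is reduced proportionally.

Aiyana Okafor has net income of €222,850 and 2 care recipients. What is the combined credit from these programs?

€7,741

Caregiver Credit: base = 2 × €3,775 = €7,550. 18% of the €23,250 excess over €199,600 is €4,185; credit = €7,550 − €4,185 = €3,365.
Commuter Credit: income exceeds €199,000 by €23,850, which is 6 full-or-partial €4,000 increments; reduction = 6 × €200 = €1,200, leaving €4,376.
Tuition Credit: €222,850 is at or above €213,600, so the credit is €0.
Total: €3,365 + €4,376 + €0 = €7,741.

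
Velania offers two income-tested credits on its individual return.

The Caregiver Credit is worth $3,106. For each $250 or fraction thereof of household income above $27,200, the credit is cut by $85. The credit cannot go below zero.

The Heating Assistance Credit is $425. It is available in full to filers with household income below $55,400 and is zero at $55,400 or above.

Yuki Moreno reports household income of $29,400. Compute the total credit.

$2,766

Caregiver Credit: income exceeds $27,200 by $2,200, which is 9 full-or-partial $250 increments; reduction = 9 × $85 = $765, leaving $2,341.
Heating Assistance Credit: $29,400 is below the $55,400 cutoff, so the full $425 applies.
Total: $2,341 + $425 = $2,766.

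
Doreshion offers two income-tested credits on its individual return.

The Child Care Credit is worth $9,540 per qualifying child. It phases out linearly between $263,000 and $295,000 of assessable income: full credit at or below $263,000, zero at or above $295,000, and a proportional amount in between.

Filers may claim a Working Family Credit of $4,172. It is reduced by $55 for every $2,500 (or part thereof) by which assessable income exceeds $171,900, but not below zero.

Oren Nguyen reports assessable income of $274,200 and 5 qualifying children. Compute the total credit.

$32,922

Child Care Credit: base = 5 × $9,540 = $47,700. $274,200 is $11,200 into a $32,000 phase-out range, leaving 20,800/32,000 of the credit: $47,700 × 20,800/32,000 = $31,005.
Working Family Credit: income exceeds $171,900 by $102,300, which is 41 full-or-partial $2,500 increments; reduction = 41 × $55 = $2,255, leaving $1,917.
Total: $31,005 + $1,917 = $32,922.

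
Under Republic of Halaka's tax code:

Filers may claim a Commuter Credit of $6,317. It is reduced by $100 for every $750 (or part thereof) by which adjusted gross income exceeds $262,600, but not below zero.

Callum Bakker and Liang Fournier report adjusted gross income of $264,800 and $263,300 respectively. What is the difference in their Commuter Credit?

Callum ($264,800): Commuter Credit: income exceeds $262,600 by $2,200, which is 3 full-or-partial $750 increments; reduction = 3 × $100 = $300, leaving $6,017.
Liang ($263,300): Commuter Credit: income exceeds $262,600 by $700, which is 1 full-or-partial $750 increment; reduction = 1 × $100 = $100, leaving $6,217.
Difference: |$6,017 − $6,217| = $200.

$200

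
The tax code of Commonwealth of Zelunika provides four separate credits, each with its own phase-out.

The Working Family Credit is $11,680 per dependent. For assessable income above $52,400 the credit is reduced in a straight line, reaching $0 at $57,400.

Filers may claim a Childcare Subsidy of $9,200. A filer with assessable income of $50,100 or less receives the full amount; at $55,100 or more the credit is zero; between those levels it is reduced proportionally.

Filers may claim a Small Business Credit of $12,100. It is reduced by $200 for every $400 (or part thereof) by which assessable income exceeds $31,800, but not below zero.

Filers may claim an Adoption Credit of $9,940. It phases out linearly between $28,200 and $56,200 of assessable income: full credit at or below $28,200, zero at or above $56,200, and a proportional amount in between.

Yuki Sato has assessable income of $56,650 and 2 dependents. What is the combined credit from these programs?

Working Family Credit: base = 2 × $11,680 = $23,360. $56,650 is $4,250 into a $5,000 phase-out range, leaving 750/5,000 of the credit: $23,360 × 750/5,000 = $3,504.
Childcare Subsidy: $56,650 is at or above $55,100, so the credit is $0.
Small Business Credit: income exceeds $31,800 by $24,850 → 63 increments × $200 = $12,600 ≥ base, so the credit is $0.
Adoption Credit: $56,650 is at or above $56,200, so the credit is $0.
Total: $3,504 + $0 + $0 + $0 = $3,504.

$3,504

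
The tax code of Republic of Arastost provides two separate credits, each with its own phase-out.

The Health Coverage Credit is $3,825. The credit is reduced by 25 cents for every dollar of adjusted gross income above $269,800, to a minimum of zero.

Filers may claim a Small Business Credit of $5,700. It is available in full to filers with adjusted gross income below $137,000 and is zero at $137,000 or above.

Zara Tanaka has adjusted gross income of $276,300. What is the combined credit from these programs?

Health Coverage Credit: 25% of the $6,500 excess over $269,800 is $1,625; credit = $3,825 − $1,625 = $2,200.
Small Business Credit: $276,300 meets or exceeds the $137,000 cutoff, so the credit is $0.
Total: $2,200 + $0 = $2,200.

$2,200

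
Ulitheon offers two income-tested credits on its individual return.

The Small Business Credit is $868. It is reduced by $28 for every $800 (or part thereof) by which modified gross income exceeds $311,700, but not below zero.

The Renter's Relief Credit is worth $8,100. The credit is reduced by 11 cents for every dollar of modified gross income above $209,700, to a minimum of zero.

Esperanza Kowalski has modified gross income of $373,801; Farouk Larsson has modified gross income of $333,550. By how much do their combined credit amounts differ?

$84

Esperanza ($373,801): Small Business Credit: income exceeds $311,700 by $62,101 → 78 increments × $28 = $2,184 ≥ base, so the credit is $0. Renter's Relief Credit: 11% of the $164,101 excess over $209,700 is $18,051.11 ≥ base, so the credit is $0. total $0 + $0 = $0
Farouk ($333,550): Small Business Credit: income exceeds $311,700 by $21,850, which is 28 full-or-partial $800 increments; reduction = 28 × $28 = $784, leaving $84. Renter's Relief Credit: 11% of the $123,850 excess over $209,700 is $13,623.50 ≥ base, so the credit is $0. total $84 + $0 = $84
Difference: |$0 − $84| = $84.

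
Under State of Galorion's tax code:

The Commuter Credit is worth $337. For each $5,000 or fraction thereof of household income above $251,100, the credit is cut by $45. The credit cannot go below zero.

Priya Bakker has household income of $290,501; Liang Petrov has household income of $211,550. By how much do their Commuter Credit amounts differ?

Priya ($290,501): Commuter Credit: income exceeds $251,100 by $39,401 → 8 increments × $45 = $360 ≥ base, so the credit is $0.
Liang ($211,550): Commuter Credit: $211,550 is at or below the $251,100 threshold, so the full $337 applies.
Difference: |$0 − $337| = $337.

$337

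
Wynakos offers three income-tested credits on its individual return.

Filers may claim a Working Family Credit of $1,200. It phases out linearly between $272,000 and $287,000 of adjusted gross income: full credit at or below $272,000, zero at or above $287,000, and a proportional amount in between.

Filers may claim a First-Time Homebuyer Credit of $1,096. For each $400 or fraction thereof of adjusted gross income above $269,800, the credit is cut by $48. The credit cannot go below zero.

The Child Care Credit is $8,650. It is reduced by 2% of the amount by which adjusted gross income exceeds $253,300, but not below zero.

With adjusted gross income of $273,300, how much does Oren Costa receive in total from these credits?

$10,010

Working Family Credit: $273,300 is $1,300 into a $15,000 phase-out range, leaving 13,700/15,000 of the credit: $1,200 × 13,700/15,000 = $1,096.
First-Time Homebuyer Credit: income exceeds $269,800 by $3,500, which is 9 full-or-partial $400 increments; reduction = 9 × $48 = $432, leaving $664.
Child Care Credit: 2% of the $20,000 excess over $253,300 is $400; credit = $8,650 − $400 = $8,250.
Total: $1,096 + $664 + $8,250 = $10,010.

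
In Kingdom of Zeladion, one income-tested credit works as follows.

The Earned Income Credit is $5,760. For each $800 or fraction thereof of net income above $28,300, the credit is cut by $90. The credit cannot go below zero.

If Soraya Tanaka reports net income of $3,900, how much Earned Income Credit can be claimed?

$5,760

Earned Income Credit: $3,900 is at or below the $28,300 threshold, so the full $5,760 applies.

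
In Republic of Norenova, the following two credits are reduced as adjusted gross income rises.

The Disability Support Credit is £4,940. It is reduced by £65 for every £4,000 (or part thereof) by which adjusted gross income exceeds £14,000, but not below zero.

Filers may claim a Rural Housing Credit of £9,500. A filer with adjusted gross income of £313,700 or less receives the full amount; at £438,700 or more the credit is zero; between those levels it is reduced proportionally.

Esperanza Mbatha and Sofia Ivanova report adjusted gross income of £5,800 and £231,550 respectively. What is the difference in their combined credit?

Esperanza (£5,800): Disability Support Credit: £5,800 is at or below the £14,000 threshold, so the full £4,940 applies. Rural Housing Credit: £5,800 is at or below the £313,700 threshold, so the full £9,500 applies. total £4,940 + £9,500 = £14,440
Sofia (£231,550): Disability Support Credit: income exceeds £14,000 by £217,550, which is 55 full-or-partial £4,000 increments; reduction = 55 × £65 = £3,575, leaving £1,365. Rural Housing Credit: £231,550 is at or below the £313,700 threshold, so the full £9,500 applies. total £1,365 + £9,500 = £10,865
Difference: |£14,440 − £10,865| = £3,575.

£3,575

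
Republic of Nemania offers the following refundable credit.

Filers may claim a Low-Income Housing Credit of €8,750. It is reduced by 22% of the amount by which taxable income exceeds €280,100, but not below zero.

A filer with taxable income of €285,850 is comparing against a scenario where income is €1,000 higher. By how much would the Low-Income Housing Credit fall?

€220

At €285,850 — 22% of the €5,750 excess over €280,100 is €1,265; credit = €8,750 − €1,265 = €7,485.
At €286,850 — 22% of the €6,750 excess over €280,100 is €1,485; credit = €8,750 − €1,485 = €7,265.
Lost: €7,485 − €7,265 = €220.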